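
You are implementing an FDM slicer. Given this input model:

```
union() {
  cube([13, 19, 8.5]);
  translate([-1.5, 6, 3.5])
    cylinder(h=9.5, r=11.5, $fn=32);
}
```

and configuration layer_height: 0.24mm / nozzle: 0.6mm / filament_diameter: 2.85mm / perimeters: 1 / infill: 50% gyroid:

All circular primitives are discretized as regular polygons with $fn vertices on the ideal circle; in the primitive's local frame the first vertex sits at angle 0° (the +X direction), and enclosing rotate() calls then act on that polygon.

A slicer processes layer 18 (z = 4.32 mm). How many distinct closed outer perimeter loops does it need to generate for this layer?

At z = 4.32 mm: the cube is present — its section is the full 13×19 rectangle; the r=11.5 cylinder at (-1.5, 6) gives a regular 32-gon of circumradius 11.5 (constant along its height); Taking the union: the regions partially overlap (shared area 142.55 mm²), so overlapping operands fuse into one piece — 1 connected region. The result has 1 disconnected region.

1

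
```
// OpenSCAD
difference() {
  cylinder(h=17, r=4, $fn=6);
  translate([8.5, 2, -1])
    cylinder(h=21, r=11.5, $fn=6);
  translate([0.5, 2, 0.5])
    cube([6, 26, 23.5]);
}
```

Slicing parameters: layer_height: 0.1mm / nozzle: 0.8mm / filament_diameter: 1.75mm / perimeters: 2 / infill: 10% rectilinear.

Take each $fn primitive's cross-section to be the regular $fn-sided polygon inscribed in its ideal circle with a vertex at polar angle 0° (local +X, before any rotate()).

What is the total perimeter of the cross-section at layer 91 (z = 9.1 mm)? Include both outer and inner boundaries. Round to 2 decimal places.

At z = 9.1 mm: the r=4 cylinder gives a regular 6-gon of circumradius 4 (constant along its height) (perimeter = 2·6·4.000·sin(180°/6) = 24.00 mm); the cylinder at (8.5, 2): section is a regular 6-gon, circumradius r=11.5 (perimeter = 2·6·11.500·sin(180°/6) = 69.00 mm); the 6×26 cube at (0.5, 2) contributes its full rectangle (perimeter 64.00 mm); Subtracting the remaining from the first: starting from the r=4 cylinder, the r=11.5 cylinder at (8.5, 2) partially overlaps it — only the 32.09 mm² overlap (of its 343.60 mm²) is removed, clipping the outline; the 6×26 cube at (0.5, 2) misses the remaining region (no effect) — boundary = 14.46 mm. Overall, the cross-section is a single solid region. Total boundary length (outer) = 14.46 mm.

14.46 mm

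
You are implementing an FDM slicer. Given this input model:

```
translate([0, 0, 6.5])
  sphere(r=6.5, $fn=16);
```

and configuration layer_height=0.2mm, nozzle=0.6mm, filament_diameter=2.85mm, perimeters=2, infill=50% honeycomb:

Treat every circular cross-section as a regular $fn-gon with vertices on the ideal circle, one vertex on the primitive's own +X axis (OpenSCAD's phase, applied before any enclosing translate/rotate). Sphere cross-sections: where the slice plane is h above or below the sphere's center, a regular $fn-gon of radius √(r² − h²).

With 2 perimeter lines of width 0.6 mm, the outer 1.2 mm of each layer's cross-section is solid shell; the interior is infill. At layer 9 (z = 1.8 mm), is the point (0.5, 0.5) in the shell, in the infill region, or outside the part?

At z = 1.8 mm: the sphere: section is a regular 16-gon, circumradius = √(r²−h²) = √(6.5²−4.7²) = 4.490. Overall, the cross-section is a single solid region. The nearest boundary edge runs (4.15, 1.72)→(3.17, 3.17); distance from the point to it = 3.71 mm. The point is inside the cross-section and 3.71 mm from the nearest boundary — more than the 1.2 mm shell width (2 × 0.6), so it's in the infill interior.

infill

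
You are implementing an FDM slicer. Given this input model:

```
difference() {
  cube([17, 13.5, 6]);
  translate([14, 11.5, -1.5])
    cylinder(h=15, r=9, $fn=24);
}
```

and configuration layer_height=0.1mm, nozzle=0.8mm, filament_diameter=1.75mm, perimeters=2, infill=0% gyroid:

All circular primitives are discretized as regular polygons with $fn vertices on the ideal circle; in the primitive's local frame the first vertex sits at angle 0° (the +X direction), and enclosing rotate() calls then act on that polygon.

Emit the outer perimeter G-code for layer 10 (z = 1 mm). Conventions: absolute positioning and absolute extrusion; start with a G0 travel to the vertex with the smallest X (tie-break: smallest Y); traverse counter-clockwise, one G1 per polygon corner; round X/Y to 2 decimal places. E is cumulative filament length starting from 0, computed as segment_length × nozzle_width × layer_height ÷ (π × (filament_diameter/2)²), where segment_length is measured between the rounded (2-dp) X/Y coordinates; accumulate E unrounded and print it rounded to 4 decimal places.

At z = 1 mm: the cube is present — its section is the full 17×13.5 rectangle; the cylinder at (14, 11.5): section is a regular 24-gon, circumradius r=9; After the difference (first − rest): starting from the 17×13.5 cube, the r=9 cylinder at (14, 11.5) partially overlaps it — only the 112.97 mm² overlap (of its 251.57 mm²) is removed, clipping the outline — 1 connected region. The outline is a single polygon with 13 vertices. Extrusion per mm of travel: 0.8 × 0.1 / (π × 0.875²) = 0.033260. Accumulating E over each segment gives final E = 1.9298.

G0 X0.00 Y0.00 Z1.00
G1 X17.00 Y0.00 E0.5654
G1 X17.00 Y3.08 E0.6679
G1 X16.33 Y2.81 E0.6919
G1 X14.00 Y2.50 E0.7701
G1 X11.67 Y2.81 E0.8482
G1 X9.50 Y3.71 E0.9264
G1 X7.64 Y5.14 E1.0044
G1 X6.21 Y7.00 E1.0825
G1 X5.31 Y9.17 E1.1606
G1 X5.00 Y11.50 E1.2388
G1 X5.26 Y13.50 E1.3058
G1 X0.00 Y13.50 E1.4808
G1 X0.00 Y0.00 E1.9298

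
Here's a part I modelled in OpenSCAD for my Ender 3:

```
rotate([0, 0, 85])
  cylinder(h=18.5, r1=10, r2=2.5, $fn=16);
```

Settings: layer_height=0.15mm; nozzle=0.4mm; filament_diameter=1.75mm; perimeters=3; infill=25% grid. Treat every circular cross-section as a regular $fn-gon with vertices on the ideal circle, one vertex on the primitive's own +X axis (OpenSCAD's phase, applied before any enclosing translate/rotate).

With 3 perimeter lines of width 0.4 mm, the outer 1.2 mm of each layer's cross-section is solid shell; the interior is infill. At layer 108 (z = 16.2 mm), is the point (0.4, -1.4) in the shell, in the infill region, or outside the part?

At z = 16.2 mm: the cone: at t=0.876 of its height the radius interpolates to r₁+(r₂−r₁)t = 3.432, giving a regular 16-gon of that circumradius; (rotated 85° about Z; rotation is an isometry so areas/perimeters/island counts are preserved). Overall, the cross-section is a single solid region. Undo the 85° rotation: the query point maps to (-1.360, -0.520) in the un-rotated model frame. The nearest boundary edge runs (-3.43, 0.00)→(-3.17, -1.31); distance from the point to it = 1.93 mm. The point is inside the cross-section and 1.93 mm from the nearest boundary — more than the 1.2 mm shell width (3 × 0.4), so it's in the infill interior.

infill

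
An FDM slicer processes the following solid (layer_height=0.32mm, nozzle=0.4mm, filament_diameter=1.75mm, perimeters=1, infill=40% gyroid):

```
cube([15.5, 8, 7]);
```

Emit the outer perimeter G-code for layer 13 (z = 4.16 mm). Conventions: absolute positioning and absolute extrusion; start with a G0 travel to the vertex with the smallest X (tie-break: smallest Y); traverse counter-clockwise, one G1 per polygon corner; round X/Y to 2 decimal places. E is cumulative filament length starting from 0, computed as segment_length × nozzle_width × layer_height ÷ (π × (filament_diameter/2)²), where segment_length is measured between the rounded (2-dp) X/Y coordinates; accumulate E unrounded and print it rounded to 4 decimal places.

At z = 4.16 mm: the cube (footprint 15.5×8) is included at this height. The outline is a single polygon with 4 vertices. Extrusion per mm of travel: 0.4 × 0.32 / (π × 0.875²) = 0.053216. Accumulating E over each segment gives final E = 2.5012.

G0 X0.00 Y0.00 Z4.16
G1 X15.50 Y0.00 E0.8249
G1 X15.50 Y8.00 E1.2506
G1 X0.00 Y8.00 E2.0754
G1 X0.00 Y0.00 E2.5012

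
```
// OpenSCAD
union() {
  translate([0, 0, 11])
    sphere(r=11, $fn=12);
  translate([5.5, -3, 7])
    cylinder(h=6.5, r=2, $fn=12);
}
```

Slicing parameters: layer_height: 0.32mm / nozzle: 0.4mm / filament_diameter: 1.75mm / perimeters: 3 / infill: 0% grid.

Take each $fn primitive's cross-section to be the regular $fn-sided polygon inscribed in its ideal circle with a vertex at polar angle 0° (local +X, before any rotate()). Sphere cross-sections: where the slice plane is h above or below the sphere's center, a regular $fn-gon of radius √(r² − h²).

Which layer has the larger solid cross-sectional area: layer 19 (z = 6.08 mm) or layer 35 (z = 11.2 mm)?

layer 35 (z = 11.2 mm)

Layer 19 (z = 6.08): the r=11 sphere contributes a regular 12-gon of circumradius √(11²−4.92²) = 9.838 (area = (12/2)·9.838²·sin(360°/12) = 290.38 mm²); the cylinder at (5.5, -3) is absent (z outside [7, 13.5]); Merging all regions: only the r=11 sphere is present, so the union is just that shape — area = 290.38 mm². So its area = 290.38 mm². Layer 35 (z = 11.2): the r=11 sphere slices to a regular 12-gon of circumradius 10.998 (√(r²−h²) with h=0.2 from center) (area = (12/2)·10.998²·sin(360°/12) = 362.88 mm²); the r=2 cylinder at (5.5, -3) gives a regular 12-gon of circumradius 2 (constant along its height) (area = (12/2)·2.000²·sin(360°/12) = 12.00 mm²); Combining (union): the r=2 cylinder at (5.5, -3) lies entirely inside the r=11 sphere, so the union is just the r=11 sphere — area = 362.88 mm². So its area = 362.88 mm². Layer 35 is larger (362.88 vs 290.38 mm²).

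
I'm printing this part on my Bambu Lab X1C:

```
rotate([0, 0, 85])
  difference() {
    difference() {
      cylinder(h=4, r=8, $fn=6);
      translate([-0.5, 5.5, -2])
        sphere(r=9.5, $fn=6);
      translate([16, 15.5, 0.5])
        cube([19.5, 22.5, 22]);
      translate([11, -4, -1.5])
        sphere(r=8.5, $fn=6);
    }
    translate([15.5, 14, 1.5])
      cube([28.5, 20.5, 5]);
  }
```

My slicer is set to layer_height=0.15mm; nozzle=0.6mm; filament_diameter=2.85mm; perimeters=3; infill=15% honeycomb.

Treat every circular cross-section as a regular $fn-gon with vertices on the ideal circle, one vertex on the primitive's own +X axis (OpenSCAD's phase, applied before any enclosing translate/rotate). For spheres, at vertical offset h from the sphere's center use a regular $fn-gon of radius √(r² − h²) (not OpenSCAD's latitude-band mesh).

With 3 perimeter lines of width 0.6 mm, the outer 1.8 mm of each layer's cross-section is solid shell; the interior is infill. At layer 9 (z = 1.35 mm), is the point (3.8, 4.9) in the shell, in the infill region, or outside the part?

At z = 1.35 mm: the r=8 cylinder contributes a regular 6-gon of circumradius 8; the r=9.5 sphere at (-0.5, 5.5) contributes a regular 6-gon of circumradius √(9.5²−3.35²) = 8.890; the cube at (16, 15.5) (footprint 19.5×22.5) is included at this height; the r=8.5 sphere at (11, -4) slices to a regular 6-gon of circumradius 8.008 (√(r²−h²) with h=2.85 from center); After the difference (first − rest): starting from the r=8 cylinder, the r=9.5 sphere at (-0.5, 5.5) partially overlaps it — only the 100.73 mm² overlap (of its 205.32 mm²) is removed, clipping the outline; the 19.5×22.5 cube at (16, 15.5) misses the remaining region (no effect); the r=8.5 sphere at (11, -4) partially overlaps it — only the 17.10 mm² overlap (of its 166.61 mm²) is removed, clipping the outline — 1 connected region; the cube at (15.5, 14) is not intersected at this z (z outside [1.5, 6.5]); Subtracting the remaining from the first: none of the subtracted shapes is present at this height, so that combined region is unchanged — 1 connected region; (rotated 85° about Z; rotation is an isometry so areas/perimeters/island counts are preserved). Overall, the cross-section is a single solid region. Undo the 85° rotation: the query point maps to (5.213, -3.358) in the un-rotated model frame. The nearest boundary edge runs (6.65, 2.34)→(2.99, -4.00); distance from the point to it = 1.60 mm. The point is not inside any of the regions above, so it lies outside the cross-section (1.60 mm from the nearest boundary).

outside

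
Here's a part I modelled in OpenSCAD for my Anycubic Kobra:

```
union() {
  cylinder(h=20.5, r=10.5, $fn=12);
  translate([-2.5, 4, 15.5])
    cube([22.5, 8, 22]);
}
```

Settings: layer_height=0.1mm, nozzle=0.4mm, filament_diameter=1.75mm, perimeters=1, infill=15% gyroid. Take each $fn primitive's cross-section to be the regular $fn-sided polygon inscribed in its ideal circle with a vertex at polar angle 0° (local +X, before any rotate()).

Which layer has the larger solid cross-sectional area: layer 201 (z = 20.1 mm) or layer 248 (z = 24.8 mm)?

layer 201 (z = 20.1 mm)

Layer 201 (z = 20.1): the r=10.5 cylinder gives a regular 12-gon of circumradius 10.5 (constant along its height) (area = (12/2)·10.500²·sin(360°/12) = 330.75 mm²); the 22.5×8 cube at (-2.5, 4) contributes its full rectangle (area 180.00 mm²); Combining (union): the regions partially overlap — summed areas 510.75 mm² minus the doubly-counted overlap 58.24 mm² gives 452.51 mm² — area = 452.51 mm². So its area = 452.51 mm². Layer 248 (z = 24.8): the cylinder is absent (z outside [0, 20.5]); the cube at (-2.5, 4) (footprint 22.5×8) is included at this height (area 180.00 mm²); Merging all regions: only the 22.5×8 cube at (-2.5, 4) is present, so the union is just that shape — area = 180.00 mm². So its area = 180.00 mm². Layer 201 is larger (452.51 vs 180.00 mm²).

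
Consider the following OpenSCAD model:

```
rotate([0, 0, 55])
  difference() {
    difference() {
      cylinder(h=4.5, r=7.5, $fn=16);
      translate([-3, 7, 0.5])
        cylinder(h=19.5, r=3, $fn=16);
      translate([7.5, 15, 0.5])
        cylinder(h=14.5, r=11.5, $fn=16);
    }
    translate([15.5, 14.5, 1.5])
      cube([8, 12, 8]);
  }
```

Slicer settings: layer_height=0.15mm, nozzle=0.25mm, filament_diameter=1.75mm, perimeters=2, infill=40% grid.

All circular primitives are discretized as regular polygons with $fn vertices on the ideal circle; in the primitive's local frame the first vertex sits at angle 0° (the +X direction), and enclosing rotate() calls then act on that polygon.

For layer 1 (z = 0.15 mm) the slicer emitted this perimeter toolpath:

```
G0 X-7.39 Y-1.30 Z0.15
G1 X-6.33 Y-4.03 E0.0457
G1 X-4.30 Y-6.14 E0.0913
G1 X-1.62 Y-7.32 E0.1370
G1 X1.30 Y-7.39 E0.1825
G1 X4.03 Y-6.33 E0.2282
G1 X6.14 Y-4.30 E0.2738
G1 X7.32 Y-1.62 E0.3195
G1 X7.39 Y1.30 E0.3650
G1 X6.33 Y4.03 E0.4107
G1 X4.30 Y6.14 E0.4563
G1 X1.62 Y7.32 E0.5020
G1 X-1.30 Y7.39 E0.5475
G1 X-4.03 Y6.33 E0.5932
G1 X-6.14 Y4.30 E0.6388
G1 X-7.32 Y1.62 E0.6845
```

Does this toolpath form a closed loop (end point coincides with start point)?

no

Start point (G0): (-7.39, -1.30). End point (last G1): the path does not return to the start — open.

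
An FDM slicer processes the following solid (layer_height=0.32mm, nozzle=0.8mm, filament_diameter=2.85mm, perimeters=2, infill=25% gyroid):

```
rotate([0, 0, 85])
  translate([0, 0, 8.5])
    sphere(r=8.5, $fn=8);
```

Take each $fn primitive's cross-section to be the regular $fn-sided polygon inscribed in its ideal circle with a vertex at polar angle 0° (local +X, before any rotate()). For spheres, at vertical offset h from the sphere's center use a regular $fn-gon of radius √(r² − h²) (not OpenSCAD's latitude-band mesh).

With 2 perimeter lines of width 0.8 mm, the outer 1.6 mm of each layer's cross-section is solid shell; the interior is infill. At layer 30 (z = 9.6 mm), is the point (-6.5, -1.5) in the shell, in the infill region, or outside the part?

At z = 9.6 mm: the r=8.5 sphere slices to a regular 8-gon of circumradius 8.429 (√(r²−h²) with h=1.1 from center); (whole slice rotated 85° about Z — lengths, areas and connectivity unchanged). Overall, the cross-section is a single solid region. Undo the 85° rotation: the query point maps to (-2.061, 6.345) in the un-rotated model frame. The nearest boundary edge runs (0.00, 8.43)→(-5.96, 5.96); distance from the point to it = 1.14 mm. The point is inside the cross-section, 1.14 mm from the nearest boundary — within the 1.6 mm shell band (2 × 0.8).

shell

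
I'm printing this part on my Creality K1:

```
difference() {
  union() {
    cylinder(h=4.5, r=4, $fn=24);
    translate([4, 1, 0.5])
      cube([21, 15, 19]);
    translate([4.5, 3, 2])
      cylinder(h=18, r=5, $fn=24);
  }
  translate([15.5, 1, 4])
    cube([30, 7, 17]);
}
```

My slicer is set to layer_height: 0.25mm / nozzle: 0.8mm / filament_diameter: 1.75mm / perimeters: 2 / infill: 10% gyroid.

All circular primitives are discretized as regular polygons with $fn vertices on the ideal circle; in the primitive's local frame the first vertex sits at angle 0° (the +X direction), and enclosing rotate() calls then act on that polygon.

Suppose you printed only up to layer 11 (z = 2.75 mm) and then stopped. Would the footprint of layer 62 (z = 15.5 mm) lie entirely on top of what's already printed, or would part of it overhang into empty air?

Compare the two slices. At z = 2.75: the cylinder: section is a regular 24-gon, circumradius r=4 (area = (24/2)·4.000²·sin(360°/24) = 49.69 mm²); the 21×15 cube at (4, 1) contributes its full rectangle (area 315.00 mm²); the r=5 cylinder at (4.5, 3) contributes a regular 24-gon of circumradius 5 (area = (24/2)·5.000²·sin(360°/24) = 77.65 mm²); Merging all regions: the regions partially overlap — summed areas 442.34 mm² minus the doubly-counted overlap 49.99 mm² gives 392.35 mm² — area = 392.35 mm²; the cube at (15.5, 1) is not intersected at this z (z outside [4, 21]); After the difference (first − rest): none of the subtracted shapes is present at this height, so the result so far is unchanged — area = 392.35 mm². At z = 15.5: the cylinder is absent (z outside [0, 4.5]); the cube at (4, 1) (footprint 21×15) is included at this height (area 315.00 mm²); the cylinder at (4.5, 3): section is a regular 24-gon, circumradius r=5 (area = (24/2)·5.000²·sin(360°/24) = 77.65 mm²); Combining (union): the regions partially overlap — summed areas 392.65 mm² minus the doubly-counted overlap 32.56 mm² gives 360.08 mm² — area = 360.08 mm²; the 30×7 cube at (15.5, 1) contributes its full rectangle (area 210.00 mm²); Taking the first minus the rest: starting from that combined region (360.08 mm²), the 30×7 cube at (15.5, 1) partially overlaps it — only the 66.50 mm² overlap (of its 210.00 mm²) is removed, clipping the outline — area = 293.58 mm². Checking containment: the cross-section at z = 15.5 is a subset of the cross-section at z = 2.75.

entirely on top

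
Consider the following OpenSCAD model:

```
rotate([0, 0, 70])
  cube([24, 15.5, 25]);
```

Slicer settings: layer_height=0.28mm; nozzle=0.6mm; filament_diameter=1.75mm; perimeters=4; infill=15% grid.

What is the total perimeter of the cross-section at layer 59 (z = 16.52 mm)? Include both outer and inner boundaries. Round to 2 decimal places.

At z = 16.52 mm: the 24×15.5 cube contributes its full rectangle (perimeter 79.00 mm); (rotated 70° about Z; rotation is an isometry so areas/perimeters/island counts are preserved). Overall, the cross-section is a single solid region. Total boundary length (outer) = 79.00 mm.

79.00 mm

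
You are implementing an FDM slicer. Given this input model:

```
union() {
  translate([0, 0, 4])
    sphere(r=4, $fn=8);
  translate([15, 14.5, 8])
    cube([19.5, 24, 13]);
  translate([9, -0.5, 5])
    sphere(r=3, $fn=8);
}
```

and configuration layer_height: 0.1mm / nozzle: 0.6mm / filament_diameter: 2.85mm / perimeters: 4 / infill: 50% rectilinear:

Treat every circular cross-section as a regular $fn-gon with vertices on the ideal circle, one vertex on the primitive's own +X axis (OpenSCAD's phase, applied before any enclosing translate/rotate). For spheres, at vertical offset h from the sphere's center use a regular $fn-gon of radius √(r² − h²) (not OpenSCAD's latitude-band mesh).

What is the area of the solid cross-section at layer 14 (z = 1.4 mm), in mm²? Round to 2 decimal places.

26.13 mm²

At z = 1.4 mm: the r=4 sphere contributes a regular 8-gon of circumradius √(4²−2.6²) = 3.040 (area = (8/2)·3.040²·sin(360°/8) = 26.13 mm²); the cube at (15, 14.5) is not intersected at this z (z outside [8, 21]); the sphere at (9, -0.5) is not intersected at this z (|z−center|=3.600 > r=3); Taking the union: only the r=4 sphere is present, so the union is just that shape — area = 26.13 mm². Overall, the cross-section is a single solid region. Net area = 26.13 mm².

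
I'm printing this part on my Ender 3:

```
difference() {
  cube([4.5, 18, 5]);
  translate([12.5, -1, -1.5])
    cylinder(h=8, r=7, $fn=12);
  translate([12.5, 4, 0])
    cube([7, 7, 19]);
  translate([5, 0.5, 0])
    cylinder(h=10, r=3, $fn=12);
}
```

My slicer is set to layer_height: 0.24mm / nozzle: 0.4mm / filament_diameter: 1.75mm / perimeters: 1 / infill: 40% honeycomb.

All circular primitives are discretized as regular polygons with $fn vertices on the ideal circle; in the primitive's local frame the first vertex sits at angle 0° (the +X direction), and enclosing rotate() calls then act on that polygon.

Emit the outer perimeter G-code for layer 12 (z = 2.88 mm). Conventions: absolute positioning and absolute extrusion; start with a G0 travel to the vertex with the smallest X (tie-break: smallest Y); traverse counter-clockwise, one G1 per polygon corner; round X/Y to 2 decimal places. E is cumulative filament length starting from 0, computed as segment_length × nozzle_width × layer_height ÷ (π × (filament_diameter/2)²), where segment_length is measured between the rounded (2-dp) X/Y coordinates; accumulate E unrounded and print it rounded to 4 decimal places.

At z = 2.88 mm: the cube is present — its section is the full 4.5×18 rectangle; the r=7 cylinder at (12.5, -1) contributes a regular 12-gon of circumradius 7; the cube at (12.5, 4) (footprint 7×7) is included at this height; the r=3 cylinder at (5, 0.5) gives a regular 12-gon of circumradius 3 (constant along its height); After the difference (first − rest): starting from the 4.5×18 cube, the r=7 cylinder at (12.5, -1) misses the remaining region (no effect); the 7×7 cube at (12.5, 4) misses the remaining region (no effect); the r=3 cylinder at (5, 0.5) partially overlaps it — only the 6.50 mm² overlap (of its 27.00 mm²) is removed, clipping the outline — 1 connected region. The outline is a single polygon with 8 vertices. Extrusion per mm of travel: 0.4 × 0.24 / (π × 0.875²) = 0.039912. Accumulating E over each segment gives final E = 1.7530.

G0 X0.00 Y0.00 Z2.88
G1 X2.13 Y0.00 E0.0850
G1 X2.00 Y0.50 E0.1056
G1 X2.40 Y2.00 E0.1676
G1 X3.50 Y3.10 E0.2297
G1 X4.50 Y3.37 E0.2710
G1 X4.50 Y18.00 E0.8549
G1 X0.00 Y18.00 E1.0345
G1 X0.00 Y0.00 E1.7530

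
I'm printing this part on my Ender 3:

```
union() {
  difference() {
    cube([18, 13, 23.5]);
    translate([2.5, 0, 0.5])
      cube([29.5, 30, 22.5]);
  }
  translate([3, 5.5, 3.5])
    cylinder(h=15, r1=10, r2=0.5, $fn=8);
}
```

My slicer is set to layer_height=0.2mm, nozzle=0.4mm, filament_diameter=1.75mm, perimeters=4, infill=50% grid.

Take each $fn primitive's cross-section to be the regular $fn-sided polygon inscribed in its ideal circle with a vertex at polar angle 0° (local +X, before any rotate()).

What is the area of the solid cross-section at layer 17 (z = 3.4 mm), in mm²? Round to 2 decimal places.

At z = 3.4 mm: the cube is present — its section is the full 18×13 rectangle (area 234.00 mm²); the cube at (2.5, 0) is present — its section is the full 29.5×30 rectangle (area 885.00 mm²); Taking the first minus the rest: starting from the 18×13 cube (234.00 mm²), the 29.5×30 cube at (2.5, 0) partially overlaps it — only the 201.50 mm² overlap (of its 885.00 mm²) is removed, clipping the outline — area = 32.50 mm²; the cone at (3, 5.5) is absent (z outside [3.5, 18.5]); Combining (union): only that combined region is present, so the union is just that shape — area = 32.50 mm². Overall, the cross-section is a single solid region. Net area = 32.50 mm².

32.50 mm²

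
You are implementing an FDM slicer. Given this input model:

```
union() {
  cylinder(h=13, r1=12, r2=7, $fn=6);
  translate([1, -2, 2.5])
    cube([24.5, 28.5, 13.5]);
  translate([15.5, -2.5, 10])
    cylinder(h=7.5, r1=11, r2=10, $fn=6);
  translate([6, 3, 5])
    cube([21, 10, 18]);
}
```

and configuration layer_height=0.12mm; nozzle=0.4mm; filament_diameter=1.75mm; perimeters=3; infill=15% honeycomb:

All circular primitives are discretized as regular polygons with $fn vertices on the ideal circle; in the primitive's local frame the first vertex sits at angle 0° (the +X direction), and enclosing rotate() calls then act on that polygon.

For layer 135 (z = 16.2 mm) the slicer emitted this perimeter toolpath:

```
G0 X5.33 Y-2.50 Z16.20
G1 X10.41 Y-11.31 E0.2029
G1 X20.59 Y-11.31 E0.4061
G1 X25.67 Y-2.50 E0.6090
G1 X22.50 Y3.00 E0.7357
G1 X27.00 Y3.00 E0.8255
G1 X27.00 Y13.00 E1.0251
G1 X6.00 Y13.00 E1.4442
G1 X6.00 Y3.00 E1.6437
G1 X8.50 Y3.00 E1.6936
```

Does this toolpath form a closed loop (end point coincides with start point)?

Start point (G0): (5.33, -2.50). End point (last G1): the path does not return to the start — open.

no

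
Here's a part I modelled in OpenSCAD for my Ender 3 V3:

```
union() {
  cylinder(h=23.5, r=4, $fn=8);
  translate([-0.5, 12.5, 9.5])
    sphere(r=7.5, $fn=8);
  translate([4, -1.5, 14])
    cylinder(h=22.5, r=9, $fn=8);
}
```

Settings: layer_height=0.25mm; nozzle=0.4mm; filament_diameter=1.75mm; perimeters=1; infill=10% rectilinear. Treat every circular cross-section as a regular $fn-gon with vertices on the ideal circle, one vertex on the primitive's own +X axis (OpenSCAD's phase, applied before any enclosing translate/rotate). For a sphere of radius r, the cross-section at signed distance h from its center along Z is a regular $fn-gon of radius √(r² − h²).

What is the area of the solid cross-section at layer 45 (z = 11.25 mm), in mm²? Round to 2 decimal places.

At z = 11.25 mm: the r=4 cylinder gives a regular 8-gon of circumradius 4 (constant along its height) (area = (8/2)·4.000²·sin(360°/8) = 45.25 mm²); the r=7.5 sphere at (-0.5, 12.5) slices to a regular 8-gon of circumradius 7.293 (√(r²−h²) with h=1.75 from center) (area = (8/2)·7.293²·sin(360°/8) = 150.44 mm²); the cylinder at (4, -1.5) does not reach this height (z outside [14, 36.5]); Combining (union): the 2 present regions are separate (no shared area or edge), so areas and boundary lengths simply add and each stays a separate island — area = 195.69 mm². Overall, the cross-section has 2 separate islands. Net area = 195.69 mm².

195.69 mm²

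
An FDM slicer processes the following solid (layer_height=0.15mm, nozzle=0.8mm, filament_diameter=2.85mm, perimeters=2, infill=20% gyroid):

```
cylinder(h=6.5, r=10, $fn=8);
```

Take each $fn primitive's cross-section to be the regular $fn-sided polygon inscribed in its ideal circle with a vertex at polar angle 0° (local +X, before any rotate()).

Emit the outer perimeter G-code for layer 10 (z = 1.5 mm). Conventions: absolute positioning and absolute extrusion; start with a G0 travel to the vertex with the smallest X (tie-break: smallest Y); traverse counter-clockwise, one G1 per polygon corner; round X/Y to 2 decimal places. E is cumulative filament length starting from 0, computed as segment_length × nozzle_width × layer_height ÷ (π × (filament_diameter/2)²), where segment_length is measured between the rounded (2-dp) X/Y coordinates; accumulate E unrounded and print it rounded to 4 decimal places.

At z = 1.5 mm: the cylinder: section is a regular 8-gon, circumradius r=10. The outline is a single polygon with 8 vertices. Extrusion per mm of travel: 0.8 × 0.15 / (π × 1.425²) = 0.018811. Accumulating E over each segment gives final E = 1.1517.

G0 X-10.00 Y0.00 Z1.50
G1 X-7.07 Y-7.07 E0.1440
G1 X0.00 Y-10.00 E0.2879
G1 X7.07 Y-7.07 E0.4319
G1 X10.00 Y0.00 E0.5758
G1 X7.07 Y7.07 E0.7198
G1 X0.00 Y10.00 E0.8638
G1 X-7.07 Y7.07 E1.0077
G1 X-10.00 Y0.00 E1.1517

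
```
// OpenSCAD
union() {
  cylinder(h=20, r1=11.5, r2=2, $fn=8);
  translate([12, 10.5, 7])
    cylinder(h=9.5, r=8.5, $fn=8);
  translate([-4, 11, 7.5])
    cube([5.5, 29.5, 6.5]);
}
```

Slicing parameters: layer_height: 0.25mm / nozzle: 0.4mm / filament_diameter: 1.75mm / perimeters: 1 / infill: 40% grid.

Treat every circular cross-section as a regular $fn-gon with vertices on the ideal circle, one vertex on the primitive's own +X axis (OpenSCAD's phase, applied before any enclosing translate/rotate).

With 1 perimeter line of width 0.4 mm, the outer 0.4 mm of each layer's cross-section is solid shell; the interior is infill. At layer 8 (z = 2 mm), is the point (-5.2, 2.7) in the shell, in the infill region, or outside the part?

At z = 2 mm: the cone: at t=0.100 of its height the radius interpolates to r₁+(r₂−r₁)t = 10.550, giving a regular 8-gon of that circumradius; the cylinder at (12, 10.5) is not intersected at this z (z outside [7, 16.5]); the cube at (-4, 11) is not intersected at this z (z outside [7.5, 14]); Merging all regions: only the cone is present, so the union is just that shape — 1 connected region. Overall, the cross-section is a single solid region. The nearest boundary edge runs (-7.46, 7.46)→(-10.55, 0.00); distance from the point to it = 3.91 mm. The point is inside the cross-section and 3.91 mm from the nearest boundary — more than the 0.4 mm shell width (1 × 0.4), so it's in the infill interior.

infill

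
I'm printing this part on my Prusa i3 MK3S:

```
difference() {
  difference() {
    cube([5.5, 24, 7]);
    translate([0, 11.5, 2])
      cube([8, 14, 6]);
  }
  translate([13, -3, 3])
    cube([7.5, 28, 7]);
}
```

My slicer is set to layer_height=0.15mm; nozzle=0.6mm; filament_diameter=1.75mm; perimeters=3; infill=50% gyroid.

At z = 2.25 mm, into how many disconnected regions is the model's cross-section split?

At z = 2.25 mm: the cube (footprint 5.5×24) is included at this height; the 8×14 cube at (0, 11.5) contributes its full rectangle; After the difference (first − rest): starting from the 5.5×24 cube, the 8×14 cube at (0, 11.5) partially overlaps it — only the 68.75 mm² overlap (of its 112.00 mm²) is removed, clipping the outline — 1 connected region; the cube at (13, -3) is absent (z outside [3, 10]); Subtracting the remaining from the first: none of the subtracted shapes is present at this height, so that combined region is unchanged — 1 connected region. The result has 1 disconnected region.

1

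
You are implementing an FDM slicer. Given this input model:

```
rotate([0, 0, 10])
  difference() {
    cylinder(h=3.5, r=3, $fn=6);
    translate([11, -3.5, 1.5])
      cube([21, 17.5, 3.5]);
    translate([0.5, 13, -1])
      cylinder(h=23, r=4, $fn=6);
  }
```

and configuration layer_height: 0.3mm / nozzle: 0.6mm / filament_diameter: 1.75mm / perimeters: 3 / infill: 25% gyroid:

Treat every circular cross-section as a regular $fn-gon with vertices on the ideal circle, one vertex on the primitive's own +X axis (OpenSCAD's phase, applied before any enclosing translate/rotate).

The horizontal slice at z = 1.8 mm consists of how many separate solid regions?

At z = 1.8 mm: the cylinder: section is a regular 6-gon, circumradius r=3; the 21×17.5 cube at (11, -3.5) contributes its full rectangle; the cylinder at (0.5, 13): section is a regular 6-gon, circumradius r=4; After the difference (first − rest): starting from the r=3 cylinder, the 21×17.5 cube at (11, -3.5) misses the remaining region (no effect); the r=4 cylinder at (0.5, 13) misses the remaining region (no effect) — 1 connected region; (rotated 10° about Z; rotation is an isometry so areas/perimeters/island counts are preserved). The result has 1 disconnected region.

1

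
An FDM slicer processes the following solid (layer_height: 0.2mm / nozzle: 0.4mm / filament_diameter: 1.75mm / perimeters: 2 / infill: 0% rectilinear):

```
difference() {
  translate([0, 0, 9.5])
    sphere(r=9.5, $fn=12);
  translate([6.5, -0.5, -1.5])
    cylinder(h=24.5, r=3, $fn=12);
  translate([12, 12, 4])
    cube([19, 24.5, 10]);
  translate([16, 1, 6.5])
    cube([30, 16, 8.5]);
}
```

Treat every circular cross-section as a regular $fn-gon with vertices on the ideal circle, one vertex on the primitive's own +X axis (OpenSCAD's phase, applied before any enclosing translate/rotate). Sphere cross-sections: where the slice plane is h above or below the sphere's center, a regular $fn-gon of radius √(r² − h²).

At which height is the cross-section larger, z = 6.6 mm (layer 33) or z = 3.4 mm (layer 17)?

Layer 33 (z = 6.6): the r=9.5 sphere contributes a regular 12-gon of circumradius √(9.5²−2.9²) = 9.047 (area = (12/2)·9.047²·sin(360°/12) = 245.52 mm²); the r=3 cylinder at (6.5, -0.5) contributes a regular 12-gon of circumradius 3 (area = (12/2)·3.000²·sin(360°/12) = 27.00 mm²); the cube at (12, 12) is present — its section is the full 19×24.5 rectangle (area 465.50 mm²); the cube at (16, 1) is present — its section is the full 30×16 rectangle (area 480.00 mm²); After the difference (first − rest): starting from the r=9.5 sphere (245.52 mm²), the r=3 cylinder at (6.5, -0.5) partially overlaps it — only the 25.27 mm² overlap (of its 27.00 mm²) is removed, clipping the outline; the 19×24.5 cube at (12, 12) misses the remaining region (no effect); the 30×16 cube at (16, 1) misses the remaining region (no effect) — area = 220.25 mm². So its area = 220.25 mm². Layer 17 (z = 3.4): the sphere: section is a regular 12-gon, circumradius = √(r²−h²) = √(9.5²−6.1²) = 7.283 (area = (12/2)·7.283²·sin(360°/12) = 159.12 mm²); the cylinder at (6.5, -0.5): section is a regular 12-gon, circumradius r=3 (area = (12/2)·3.000²·sin(360°/12) = 27.00 mm²); the cube at (12, 12) is not intersected at this z (z outside [4, 14]); the cube at (16, 1) is not intersected at this z (z outside [6.5, 15]); Taking the first minus the rest: starting from the r=9.5 sphere (159.12 mm²), the r=3 cylinder at (6.5, -0.5) partially overlaps it — only the 15.72 mm² overlap (of its 27.00 mm²) is removed, clipping the outline — area = 143.40 mm². So its area = 143.40 mm². Layer 33 is larger (220.25 vs 143.40 mm²).

layer 33 (z = 6.6 mm)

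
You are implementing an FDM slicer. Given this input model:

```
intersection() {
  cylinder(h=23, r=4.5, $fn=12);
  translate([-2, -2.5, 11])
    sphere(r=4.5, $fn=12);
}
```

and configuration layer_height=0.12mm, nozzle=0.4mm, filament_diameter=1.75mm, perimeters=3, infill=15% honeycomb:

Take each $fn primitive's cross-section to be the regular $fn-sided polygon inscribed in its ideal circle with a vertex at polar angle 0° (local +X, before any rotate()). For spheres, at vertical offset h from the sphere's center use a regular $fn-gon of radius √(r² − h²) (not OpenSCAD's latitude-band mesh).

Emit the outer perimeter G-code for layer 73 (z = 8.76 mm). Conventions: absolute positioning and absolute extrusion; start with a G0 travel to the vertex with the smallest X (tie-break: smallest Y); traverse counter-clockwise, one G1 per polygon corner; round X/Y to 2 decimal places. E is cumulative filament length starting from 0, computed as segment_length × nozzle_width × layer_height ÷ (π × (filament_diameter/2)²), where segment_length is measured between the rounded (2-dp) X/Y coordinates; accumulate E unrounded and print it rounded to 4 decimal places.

At z = 8.76 mm: the r=4.5 cylinder contributes a regular 12-gon of circumradius 4.5; the r=4.5 sphere at (-2, -2.5) contributes a regular 12-gon of circumradius √(4.5²−2.24²) = 3.903; Taking the intersection: the r=4.5 sphere at (-2, -2.5) partially overlaps the r=4.5 cylinder; clipping to the common part keeps 27.15 mm² — 1 connected region. The outline is a single polygon with 11 vertices. Extrusion per mm of travel: 0.4 × 0.12 / (π × 0.875²) = 0.019956. Accumulating E over each segment gives final E = 0.3857.

G0 X-4.50 Y0.00 Z8.76
G1 X-3.90 Y-2.25 E0.0465
G1 X-2.25 Y-3.90 E0.0930
G1 X0.00 Y-4.50 E0.1395
G1 X1.47 Y-4.11 E0.1699
G1 X1.90 Y-2.50 E0.2031
G1 X1.38 Y-0.55 E0.2434
G1 X-0.05 Y0.88 E0.2837
G1 X-2.00 Y1.40 E0.3240
G1 X-3.95 Y0.88 E0.3643
G1 X-4.38 Y0.45 E0.3764
G1 X-4.50 Y0.00 E0.3857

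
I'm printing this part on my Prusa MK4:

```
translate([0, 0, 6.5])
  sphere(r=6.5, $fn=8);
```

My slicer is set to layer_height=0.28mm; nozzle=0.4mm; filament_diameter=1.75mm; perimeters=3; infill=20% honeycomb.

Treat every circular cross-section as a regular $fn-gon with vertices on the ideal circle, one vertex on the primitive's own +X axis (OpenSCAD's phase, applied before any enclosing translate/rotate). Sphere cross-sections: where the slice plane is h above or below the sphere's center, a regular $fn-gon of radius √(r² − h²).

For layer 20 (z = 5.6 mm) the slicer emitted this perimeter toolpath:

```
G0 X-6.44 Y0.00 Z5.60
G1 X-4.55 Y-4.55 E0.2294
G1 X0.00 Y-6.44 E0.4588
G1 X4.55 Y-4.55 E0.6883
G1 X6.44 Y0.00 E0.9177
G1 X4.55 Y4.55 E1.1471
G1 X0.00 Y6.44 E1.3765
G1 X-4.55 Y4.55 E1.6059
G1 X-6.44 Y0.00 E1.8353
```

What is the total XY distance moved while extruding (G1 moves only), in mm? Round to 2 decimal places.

Sum the Euclidean lengths of each G1 segment: total = 39.42 mm.

39.42 mm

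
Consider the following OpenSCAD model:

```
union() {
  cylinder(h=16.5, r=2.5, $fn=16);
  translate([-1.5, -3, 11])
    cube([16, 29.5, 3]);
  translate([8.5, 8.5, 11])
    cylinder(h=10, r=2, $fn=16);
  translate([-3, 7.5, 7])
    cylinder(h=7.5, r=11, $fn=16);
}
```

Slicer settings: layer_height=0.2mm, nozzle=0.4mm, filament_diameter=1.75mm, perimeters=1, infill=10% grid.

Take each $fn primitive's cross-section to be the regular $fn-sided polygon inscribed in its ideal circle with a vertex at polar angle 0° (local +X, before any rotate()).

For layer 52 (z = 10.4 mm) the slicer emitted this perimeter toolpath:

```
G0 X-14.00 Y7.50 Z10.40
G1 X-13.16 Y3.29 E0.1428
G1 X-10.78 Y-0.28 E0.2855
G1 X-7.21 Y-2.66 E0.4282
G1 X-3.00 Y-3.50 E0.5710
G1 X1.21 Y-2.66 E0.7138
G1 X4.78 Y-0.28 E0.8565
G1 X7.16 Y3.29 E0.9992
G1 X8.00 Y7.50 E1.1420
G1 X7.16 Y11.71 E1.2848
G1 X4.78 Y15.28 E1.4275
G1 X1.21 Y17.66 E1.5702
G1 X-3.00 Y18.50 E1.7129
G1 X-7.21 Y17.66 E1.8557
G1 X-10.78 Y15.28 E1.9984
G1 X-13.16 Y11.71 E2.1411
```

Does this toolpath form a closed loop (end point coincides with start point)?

no

Start point (G0): (-14.00, 7.50). End point (last G1): the path does not return to the start — open.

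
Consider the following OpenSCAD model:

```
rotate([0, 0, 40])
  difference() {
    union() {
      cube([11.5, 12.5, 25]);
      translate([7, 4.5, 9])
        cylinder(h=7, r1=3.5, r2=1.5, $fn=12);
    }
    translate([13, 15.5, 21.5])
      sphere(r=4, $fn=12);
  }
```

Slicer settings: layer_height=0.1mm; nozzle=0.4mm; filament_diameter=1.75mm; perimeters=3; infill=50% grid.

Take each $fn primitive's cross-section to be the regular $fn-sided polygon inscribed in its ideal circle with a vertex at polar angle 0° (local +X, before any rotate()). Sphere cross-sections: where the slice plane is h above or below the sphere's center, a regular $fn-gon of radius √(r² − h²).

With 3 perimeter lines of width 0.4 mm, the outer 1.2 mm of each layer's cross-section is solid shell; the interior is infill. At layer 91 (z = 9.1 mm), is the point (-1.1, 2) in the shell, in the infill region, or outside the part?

At z = 9.1 mm: the 11.5×12.5 cube contributes its full rectangle; the cone at (7, 4.5): at t=0.014 of its height the radius interpolates to r₁+(r₂−r₁)t = 3.471, giving a regular 12-gon of that circumradius; Taking the union: the cone at (7, 4.5) lies entirely inside the 11.5×12.5 cube, so the union is just the 11.5×12.5 cube — 1 connected region; the sphere at (13, 15.5) does not reach this height (|z−center|=12.400 > r=4); Taking the first minus the rest: none of the subtracted shapes is present at this height, so that combined region is unchanged — 1 connected region; (rotated 40° about Z; rotation is an isometry so areas/perimeters/island counts are preserved). Overall, the cross-section is a single solid region. Undo the 40° rotation: the query point maps to (0.443, 2.239) in the un-rotated model frame. The nearest boundary edge runs (0.00, 0.00)→(0.00, 12.50); distance from the point to it = 0.44 mm. The point is inside the cross-section, 0.44 mm from the nearest boundary — within the 1.2 mm shell band (3 × 0.4).

shell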